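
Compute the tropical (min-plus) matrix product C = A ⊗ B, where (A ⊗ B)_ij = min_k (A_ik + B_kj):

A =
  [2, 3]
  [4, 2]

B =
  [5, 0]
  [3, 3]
A ⊗ B =
  [6, 2]
  [5, 4]

Apply the min-plus product entry-by-entry:
  C[0][0] = min over k of (A[0][0] + B[0][0] = 2 + 5 = 7, A[0][1] + B[1][0] = 3 + 3 = 6) = 6 (attained at k = 1)
  C[0][1] = min over k of (A[0][0] + B[0][1] = 2 + 0 = 2, A[0][1] + B[1][1] = 3 + 3 = 6) = 2 (attained at k = 0)
  C[1][0] = min over k of (A[1][0] + B[0][0] = 4 + 5 = 9, A[1][1] + B[1][0] = 2 + 3 = 5) = 5 (attained at k = 1)
  C[1][1] = min over k of (A[1][0] + B[0][1] = 4 + 0 = 4, A[1][1] + B[1][1] = 2 + 3 = 5) = 4 (attained at k = 0)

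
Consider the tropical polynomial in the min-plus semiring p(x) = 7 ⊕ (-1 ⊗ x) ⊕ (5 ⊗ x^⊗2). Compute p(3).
p(3) = 2

A tropical monomial a ⊗ x^⊗i evaluates to a + i · x. Evaluating each term at x = 3:
  Term 0 contributes 7 + 0 · 3 = 7
  Term 1 contributes -1 + 1 · 3 = 2
  Term 2 contributes 5 + 2 · 3 = 11
p(3) = ⊕ of these = min[7, 2, 11] = 2.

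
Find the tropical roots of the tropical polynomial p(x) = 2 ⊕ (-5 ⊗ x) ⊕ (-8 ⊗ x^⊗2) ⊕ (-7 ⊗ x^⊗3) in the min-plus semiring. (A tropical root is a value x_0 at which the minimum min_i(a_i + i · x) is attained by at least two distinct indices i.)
Roots: {-1, 3, 7}

Each tropical root is a break point of the lower envelope of the lines y = a_i + i · x (there are 4 lines, with slopes 0, 1, ..., 3). Only the lines that attain the minimum somewhere contribute to roots; other lines are dominated. Here the surviving (envelope) indices are i = 3, i = 2, i = 1, i = 0.
Intersections between consecutive envelope lines give the roots: for adjacent envelope indices i < j the intersection is x = (a_i − a_j) / (j − i). Reading off the sorted break points: {-1, 3, 7}.
Verification: at each break x_0, at least two indices attain the minimum of min_i(a_i + i · x_0).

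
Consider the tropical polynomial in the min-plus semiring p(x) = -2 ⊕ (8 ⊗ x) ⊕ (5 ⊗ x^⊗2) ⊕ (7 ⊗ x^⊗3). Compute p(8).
p(8) = -2

A tropical monomial a ⊗ x^⊗i evaluates to a + i · x. Evaluating each term at x = 8:
  Term 0 contributes -2 + 0 · 8 = -2
  Term 1 contributes 8 + 1 · 8 = 16
  Term 2 contributes 5 + 2 · 8 = 21
  Term 3 contributes 7 + 3 · 8 = 31
p(8) = ⊕ of these = min[-2, 16, 21, 31] = -2.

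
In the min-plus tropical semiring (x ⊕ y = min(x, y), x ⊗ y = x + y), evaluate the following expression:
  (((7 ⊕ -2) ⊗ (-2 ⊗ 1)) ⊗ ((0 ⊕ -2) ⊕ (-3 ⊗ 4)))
(((7 ⊕ -2) ⊗ (-2 ⊗ 1)) ⊗ ((0 ⊕ -2) ⊕ (-3 ⊗ 4))) = -5

Expand innermost to outermost. Recall ⊕ takes the minimum of its arguments and ⊗ takes their sum. Working out the expression (((7 ⊕ -2) ⊗ (-2 ⊗ 1)) ⊗ ((0 ⊕ -2) ⊕ (-3 ⊗ 4))) gives -5.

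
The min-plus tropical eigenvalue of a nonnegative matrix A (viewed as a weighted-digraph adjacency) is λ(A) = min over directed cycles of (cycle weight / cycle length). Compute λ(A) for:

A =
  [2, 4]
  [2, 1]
λ(A) = 1

Enumerate directed cycles and compute their means (weight / length). Sample:
  cycle 0 → 0: weight = 2, length = 1, mean = 2/1 ≈ 2.000
  cycle 1 → 1: weight = 1, length = 1, mean = 1/1 ≈ 1.000
  cycle 0 → 1 → 0: weight = 6, length = 2, mean = 6/2 ≈ 3.000
  cycle 1 → 0 → 1: weight = 6, length = 2, mean = 6/2 ≈ 3.000
Minimum mean = 1.000, attained e.g. along the cycle 1 → 1 with weight 1 and length 1. So λ(A) = 1/1 = 1.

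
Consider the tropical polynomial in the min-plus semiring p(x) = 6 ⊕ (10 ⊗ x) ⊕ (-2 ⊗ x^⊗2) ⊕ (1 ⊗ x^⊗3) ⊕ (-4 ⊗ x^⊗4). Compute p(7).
p(7) = 6

A tropical monomial a ⊗ x^⊗i evaluates to a + i · x. Evaluating each term at x = 7:
  Term 0 contributes 6 + 0 · 7 = 6
  Term 1 contributes 10 + 1 · 7 = 17
  Term 2 contributes -2 + 2 · 7 = 12
  Term 3 contributes 1 + 3 · 7 = 22
  Term 4 contributes -4 + 4 · 7 = 24
p(7) = ⊕ of these = min[6, 17, 12, 22, 24] = 6.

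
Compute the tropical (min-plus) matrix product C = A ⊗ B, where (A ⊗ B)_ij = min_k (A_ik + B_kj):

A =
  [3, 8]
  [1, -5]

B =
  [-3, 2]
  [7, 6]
A ⊗ B =
  [0, 5]
  [-2, 1]

Apply the min-plus product entry-by-entry:
  C[0][0] = min over k of (A[0][0] + B[0][0] = 3 + -3 = 0, A[0][1] + B[1][0] = 8 + 7 = 15) = 0 (attained at k = 0)
  C[0][1] = min over k of (A[0][0] + B[0][1] = 3 + 2 = 5, A[0][1] + B[1][1] = 8 + 6 = 14) = 5 (attained at k = 0)
  C[1][0] = min over k of (A[1][0] + B[0][0] = 1 + -3 = -2, A[1][1] + B[1][0] = -5 + 7 = 2) = -2 (attained at k = 0)
  C[1][1] = min over k of (A[1][0] + B[0][1] = 1 + 2 = 3, A[1][1] + B[1][1] = -5 + 6 = 1) = 1 (attained at k = 1)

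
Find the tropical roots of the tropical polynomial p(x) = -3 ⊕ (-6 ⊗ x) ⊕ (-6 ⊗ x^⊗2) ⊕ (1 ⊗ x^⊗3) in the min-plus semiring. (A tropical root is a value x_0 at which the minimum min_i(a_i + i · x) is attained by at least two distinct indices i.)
Roots: {-7, 0, 3}

Each tropical root is a break point of the lower envelope of the lines y = a_i + i · x (there are 4 lines, with slopes 0, 1, ..., 3). Only the lines that attain the minimum somewhere contribute to roots; other lines are dominated. Here the surviving (envelope) indices are i = 3, i = 2, i = 1, i = 0.
Intersections between consecutive envelope lines give the roots: for adjacent envelope indices i < j the intersection is x = (a_i − a_j) / (j − i). Reading off the sorted break points: {-7, 0, 3}.
Verification: at each break x_0, at least two indices attain the minimum of min_i(a_i + i · x_0).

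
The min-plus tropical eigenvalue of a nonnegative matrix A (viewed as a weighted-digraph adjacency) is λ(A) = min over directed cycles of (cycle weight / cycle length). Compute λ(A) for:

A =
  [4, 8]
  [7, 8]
λ(A) = 4

Enumerate directed cycles and compute their means (weight / length). Sample:
  cycle 0 → 0: weight = 4, length = 1, mean = 4/1 ≈ 4.000
  cycle 1 → 1: weight = 8, length = 1, mean = 8/1 ≈ 8.000
  cycle 0 → 1 → 0: weight = 15, length = 2, mean = 15/2 ≈ 7.500
  cycle 1 → 0 → 1: weight = 15, length = 2, mean = 15/2 ≈ 7.500
Minimum mean = 4.000, attained e.g. along the cycle 0 → 0 with weight 4 and length 1. So λ(A) = 4/1 = 4.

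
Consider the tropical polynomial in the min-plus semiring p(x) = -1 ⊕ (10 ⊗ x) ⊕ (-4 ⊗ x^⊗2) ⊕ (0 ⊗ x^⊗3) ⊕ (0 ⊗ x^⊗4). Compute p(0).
p(0) = -4

A tropical monomial a ⊗ x^⊗i evaluates to a + i · x. Evaluating each term at x = 0:
  Term 0 contributes -1 + 0 · 0 = -1
  Term 1 contributes 10 + 1 · 0 = 10
  Term 2 contributes -4 + 2 · 0 = -4
  Term 3 contributes 0 + 3 · 0 = 0
  Term 4 contributes 0 + 4 · 0 = 0
p(0) = ⊕ of these = min[-1, 10, -4, 0, 0] = -4.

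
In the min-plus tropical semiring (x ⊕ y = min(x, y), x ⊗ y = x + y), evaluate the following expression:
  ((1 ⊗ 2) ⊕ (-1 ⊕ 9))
((1 ⊗ 2) ⊕ (-1 ⊕ 9)) = -1

Expand innermost to outermost. Recall ⊕ takes the minimum of its arguments and ⊗ takes their sum. Working out the expression ((1 ⊗ 2) ⊕ (-1 ⊕ 9)) gives -1.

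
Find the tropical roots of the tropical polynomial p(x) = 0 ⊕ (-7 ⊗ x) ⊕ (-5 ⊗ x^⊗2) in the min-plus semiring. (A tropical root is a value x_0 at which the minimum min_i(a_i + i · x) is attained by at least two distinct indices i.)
Roots: {-2, 7}

Each tropical root is a break point of the lower envelope of the lines y = a_i + i · x (there are 3 lines, with slopes 0, 1, ..., 2). Only the lines that attain the minimum somewhere contribute to roots; other lines are dominated. Here the surviving (envelope) indices are i = 2, i = 1, i = 0.
Intersections between consecutive envelope lines give the roots: for adjacent envelope indices i < j the intersection is x = (a_i − a_j) / (j − i). Reading off the sorted break points: {-2, 7}.
Verification: at each break x_0, at least two indices attain the minimum of min_i(a_i + i · x_0).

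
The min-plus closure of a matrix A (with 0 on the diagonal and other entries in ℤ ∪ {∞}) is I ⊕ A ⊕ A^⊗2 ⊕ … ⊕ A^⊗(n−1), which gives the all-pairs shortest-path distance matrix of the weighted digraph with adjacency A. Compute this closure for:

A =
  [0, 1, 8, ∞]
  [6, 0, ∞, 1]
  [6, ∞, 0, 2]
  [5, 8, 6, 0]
Closure =
  [0, 1, 8, 2]
  [6, 0, 7, 1]
  [6, 7, 0, 2]
  [5, 6, 6, 0]

This is the Floyd-Warshall all-pairs shortest-path computation. For each intermediate vertex k = 0, 1, …, 3, update dist[i][j] ← min(dist[i][j], dist[i][k] + dist[k][j]). The final matrix gives, for each (i, j), the minimum total weight of any directed path from i to j (possibly empty when i = j).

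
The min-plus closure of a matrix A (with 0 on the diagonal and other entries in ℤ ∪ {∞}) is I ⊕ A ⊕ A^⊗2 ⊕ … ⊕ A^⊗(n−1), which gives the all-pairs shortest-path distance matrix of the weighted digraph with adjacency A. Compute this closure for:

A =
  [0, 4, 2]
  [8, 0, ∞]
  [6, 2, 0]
Closure =
  [0, 4, 2]
  [8, 0, 10]
  [6, 2, 0]

This is the Floyd-Warshall all-pairs shortest-path computation. For each intermediate vertex k = 0, 1, …, 2, update dist[i][j] ← min(dist[i][j], dist[i][k] + dist[k][j]). The final matrix gives, for each (i, j), the minimum total weight of any directed path from i to j (possibly empty when i = j).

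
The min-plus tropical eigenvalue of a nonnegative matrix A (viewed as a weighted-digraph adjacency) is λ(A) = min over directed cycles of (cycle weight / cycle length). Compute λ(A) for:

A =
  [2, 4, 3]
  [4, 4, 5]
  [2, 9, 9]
λ(A) = 2

Enumerate directed cycles and compute their means (weight / length). Sample:
  cycle 0 → 0: weight = 2, length = 1, mean = 2/1 ≈ 2.000
  cycle 1 → 1: weight = 4, length = 1, mean = 4/1 ≈ 4.000
  cycle 2 → 2: weight = 9, length = 1, mean = 9/1 ≈ 9.000
  cycle 0 → 1 → 0: weight = 8, length = 2, mean = 8/2 ≈ 4.000
  cycle 0 → 2 → 0: weight = 5, length = 2, mean = 5/2 ≈ 2.500
  cycle 1 → 0 → 1: weight = 8, length = 2, mean = 8/2 ≈ 4.000
Minimum mean = 2.000, attained e.g. along the cycle 0 → 0 with weight 2 and length 1. So λ(A) = 2/1 = 2.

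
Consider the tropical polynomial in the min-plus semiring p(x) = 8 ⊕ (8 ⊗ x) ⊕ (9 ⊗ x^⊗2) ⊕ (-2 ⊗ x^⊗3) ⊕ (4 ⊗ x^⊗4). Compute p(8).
p(8) = 8

A tropical monomial a ⊗ x^⊗i evaluates to a + i · x. Evaluating each term at x = 8:
  Term 0 contributes 8 + 0 · 8 = 8
  Term 1 contributes 8 + 1 · 8 = 16
  Term 2 contributes 9 + 2 · 8 = 25
  Term 3 contributes -2 + 3 · 8 = 22
  Term 4 contributes 4 + 4 · 8 = 36
p(8) = ⊕ of these = min[8, 16, 25, 22, 36] = 8.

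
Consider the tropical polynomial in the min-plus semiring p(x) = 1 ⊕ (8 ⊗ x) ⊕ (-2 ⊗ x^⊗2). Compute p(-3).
p(-3) = -8

A tropical monomial a ⊗ x^⊗i evaluates to a + i · x. Evaluating each term at x = -3:
  Term 0 contributes 1 + 0 · -3 = 1
  Term 1 contributes 8 + 1 · -3 = 5
  Term 2 contributes -2 + 2 · -3 = -8
p(-3) = ⊕ of these = min[1, 5, -8] = -8.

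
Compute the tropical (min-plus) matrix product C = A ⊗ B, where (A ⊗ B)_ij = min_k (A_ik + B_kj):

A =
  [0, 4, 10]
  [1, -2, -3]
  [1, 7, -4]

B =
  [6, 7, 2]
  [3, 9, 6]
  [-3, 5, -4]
A ⊗ B =
  [6, 7, 2]
  [-6, 2, -7]
  [-7, 1, -8]

Apply the min-plus product entry-by-entry:
  C[0][0] = min over k of (A[0][0] + B[0][0] = 0 + 6 = 6, A[0][1] + B[1][0] = 4 + 3 = 7, A[0][2] + B[2][0] = 10 + -3 = 7) = 6 (attained at k = 0)
  C[0][1] = min over k of (A[0][0] + B[0][1] = 0 + 7 = 7, A[0][1] + B[1][1] = 4 + 9 = 13, A[0][2] + B[2][1] = 10 + 5 = 15) = 7 (attained at k = 0)
  C[0][2] = min over k of (A[0][0] + B[0][2] = 0 + 2 = 2, A[0][1] + B[1][2] = 4 + 6 = 10, A[0][2] + B[2][2] = 10 + -4 = 6) = 2 (attained at k = 0)
  C[1][0] = min over k of (A[1][0] + B[0][0] = 1 + 6 = 7, A[1][1] + B[1][0] = -2 + 3 = 1, A[1][2] + B[2][0] = -3 + -3 = -6) = -6 (attained at k = 2)
  C[1][1] = min over k of (A[1][0] + B[0][1] = 1 + 7 = 8, A[1][1] + B[1][1] = -2 + 9 = 7, A[1][2] + B[2][1] = -3 + 5 = 2) = 2 (attained at k = 2)
  C[1][2] = min over k of (A[1][0] + B[0][2] = 1 + 2 = 3, A[1][1] + B[1][2] = -2 + 6 = 4, A[1][2] + B[2][2] = -3 + -4 = -7) = -7 (attained at k = 2)
  C[2][0] = min over k of (A[2][0] + B[0][0] = 1 + 6 = 7, A[2][1] + B[1][0] = 7 + 3 = 10, A[2][2] + B[2][0] = -4 + -3 = -7) = -7 (attained at k = 2)
  C[2][1] = min over k of (A[2][0] + B[0][1] = 1 + 7 = 8, A[2][1] + B[1][1] = 7 + 9 = 16, A[2][2] + B[2][1] = -4 + 5 = 1) = 1 (attained at k = 2)
  C[2][2] = min over k of (A[2][0] + B[0][2] = 1 + 2 = 3, A[2][1] + B[1][2] = 7 + 6 = 13, A[2][2] + B[2][2] = -4 + -4 = -8) = -8 (attained at k = 2)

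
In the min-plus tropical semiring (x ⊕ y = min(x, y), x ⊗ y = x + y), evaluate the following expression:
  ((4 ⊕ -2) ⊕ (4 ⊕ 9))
((4 ⊕ -2) ⊕ (4 ⊕ 9)) = -2

Expand innermost to outermost. Recall ⊕ takes the minimum of its arguments and ⊗ takes their sum. Working out the expression ((4 ⊕ -2) ⊕ (4 ⊕ 9)) gives -2.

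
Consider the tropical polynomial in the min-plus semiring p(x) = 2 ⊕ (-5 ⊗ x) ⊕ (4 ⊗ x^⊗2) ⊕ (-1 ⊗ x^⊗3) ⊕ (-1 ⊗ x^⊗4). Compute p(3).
p(3) = -2

A tropical monomial a ⊗ x^⊗i evaluates to a + i · x. Evaluating each term at x = 3:
  Term 0 contributes 2 + 0 · 3 = 2
  Term 1 contributes -5 + 1 · 3 = -2
  Term 2 contributes 4 + 2 · 3 = 10
  Term 3 contributes -1 + 3 · 3 = 8
  Term 4 contributes -1 + 4 · 3 = 11
p(3) = ⊕ of these = min[2, -2, 10, 8, 11] = -2.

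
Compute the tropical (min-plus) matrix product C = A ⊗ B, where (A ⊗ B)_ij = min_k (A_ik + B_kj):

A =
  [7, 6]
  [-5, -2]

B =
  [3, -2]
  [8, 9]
A ⊗ B =
  [10, 5]
  [-2, -7]

Apply the min-plus product entry-by-entry:
  C[0][0] = min over k of (A[0][0] + B[0][0] = 7 + 3 = 10, A[0][1] + B[1][0] = 6 + 8 = 14) = 10 (attained at k = 0)
  C[0][1] = min over k of (A[0][0] + B[0][1] = 7 + -2 = 5, A[0][1] + B[1][1] = 6 + 9 = 15) = 5 (attained at k = 0)
  C[1][0] = min over k of (A[1][0] + B[0][0] = -5 + 3 = -2, A[1][1] + B[1][0] = -2 + 8 = 6) = -2 (attained at k = 0)
  C[1][1] = min over k of (A[1][0] + B[0][1] = -5 + -2 = -7, A[1][1] + B[1][1] = -2 + 9 = 7) = -7 (attained at k = 0)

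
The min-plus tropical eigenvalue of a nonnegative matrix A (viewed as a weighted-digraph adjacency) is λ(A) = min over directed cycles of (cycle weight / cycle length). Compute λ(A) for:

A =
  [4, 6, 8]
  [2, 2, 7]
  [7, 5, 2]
λ(A) = 2

Enumerate directed cycles and compute their means (weight / length). Sample:
  cycle 0 → 0: weight = 4, length = 1, mean = 4/1 ≈ 4.000
  cycle 1 → 1: weight = 2, length = 1, mean = 2/1 ≈ 2.000
  cycle 2 → 2: weight = 2, length = 1, mean = 2/1 ≈ 2.000
  cycle 0 → 1 → 0: weight = 8, length = 2, mean = 8/2 ≈ 4.000
  cycle 0 → 2 → 0: weight = 15, length = 2, mean = 15/2 ≈ 7.500
  cycle 1 → 0 → 1: weight = 8, length = 2, mean = 8/2 ≈ 4.000
Minimum mean = 2.000, attained e.g. along the cycle 1 → 1 with weight 2 and length 1. So λ(A) = 2/1 = 2.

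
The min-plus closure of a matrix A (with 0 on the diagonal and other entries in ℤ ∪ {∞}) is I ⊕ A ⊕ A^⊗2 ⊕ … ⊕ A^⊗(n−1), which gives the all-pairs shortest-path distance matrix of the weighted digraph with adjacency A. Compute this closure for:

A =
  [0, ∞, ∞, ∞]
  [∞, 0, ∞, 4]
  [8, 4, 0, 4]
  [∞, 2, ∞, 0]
Closure =
  [0, ∞, ∞, ∞]
  [∞, 0, ∞, 4]
  [8, 4, 0, 4]
  [∞, 2, ∞, 0]

This is the Floyd-Warshall all-pairs shortest-path computation. For each intermediate vertex k = 0, 1, …, 3, update dist[i][j] ← min(dist[i][j], dist[i][k] + dist[k][j]). The final matrix gives, for each (i, j), the minimum total weight of any directed path from i to j (possibly empty when i = j).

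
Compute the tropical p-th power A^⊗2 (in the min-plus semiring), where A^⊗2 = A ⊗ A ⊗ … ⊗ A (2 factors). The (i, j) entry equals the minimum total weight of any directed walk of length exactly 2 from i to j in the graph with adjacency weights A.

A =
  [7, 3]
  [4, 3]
A^⊗2 =
  [7, 6]
  [7, 6]

Each entry (A^⊗2)_ij equals the minimum over all length-2 walks i = v_0 → v_1 → … → v_2 = j of Σ_t A[v_t][v_{t+1}]. For example, for (i, j) = (0, 1) we minimise over 2 possible intermediate vertex sequences; the minimum is 6, attained along the walk 0 → 1 → 1.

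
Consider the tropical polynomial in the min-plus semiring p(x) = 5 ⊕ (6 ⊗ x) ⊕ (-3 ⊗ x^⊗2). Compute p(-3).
p(-3) = -9

A tropical monomial a ⊗ x^⊗i evaluates to a + i · x. Evaluating each term at x = -3:
  Term 0 contributes 5 + 0 · -3 = 5
  Term 1 contributes 6 + 1 · -3 = 3
  Term 2 contributes -3 + 2 · -3 = -9
p(-3) = ⊕ of these = min[5, 3, -9] = -9.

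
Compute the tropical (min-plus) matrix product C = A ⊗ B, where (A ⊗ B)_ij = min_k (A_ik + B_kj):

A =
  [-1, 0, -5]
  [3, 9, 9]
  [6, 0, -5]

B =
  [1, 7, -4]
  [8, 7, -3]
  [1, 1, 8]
A ⊗ B =
  [-4, -4, -5]
  [4, 10, -1]
  [-4, -4, -3]

Apply the min-plus product entry-by-entry:
  C[0][0] = min over k of (A[0][0] + B[0][0] = -1 + 1 = 0, A[0][1] + B[1][0] = 0 + 8 = 8, A[0][2] + B[2][0] = -5 + 1 = -4) = -4 (attained at k = 2)
  C[0][1] = min over k of (A[0][0] + B[0][1] = -1 + 7 = 6, A[0][1] + B[1][1] = 0 + 7 = 7, A[0][2] + B[2][1] = -5 + 1 = -4) = -4 (attained at k = 2)
  C[0][2] = min over k of (A[0][0] + B[0][2] = -1 + -4 = -5, A[0][1] + B[1][2] = 0 + -3 = -3, A[0][2] + B[2][2] = -5 + 8 = 3) = -5 (attained at k = 0)
  C[1][0] = min over k of (A[1][0] + B[0][0] = 3 + 1 = 4, A[1][1] + B[1][0] = 9 + 8 = 17, A[1][2] + B[2][0] = 9 + 1 = 10) = 4 (attained at k = 0)
  C[1][1] = min over k of (A[1][0] + B[0][1] = 3 + 7 = 10, A[1][1] + B[1][1] = 9 + 7 = 16, A[1][2] + B[2][1] = 9 + 1 = 10) = 10 (attained at k = 0)
  C[1][2] = min over k of (A[1][0] + B[0][2] = 3 + -4 = -1, A[1][1] + B[1][2] = 9 + -3 = 6, A[1][2] + B[2][2] = 9 + 8 = 17) = -1 (attained at k = 0)
  C[2][0] = min over k of (A[2][0] + B[0][0] = 6 + 1 = 7, A[2][1] + B[1][0] = 0 + 8 = 8, A[2][2] + B[2][0] = -5 + 1 = -4) = -4 (attained at k = 2)
  C[2][1] = min over k of (A[2][0] + B[0][1] = 6 + 7 = 13, A[2][1] + B[1][1] = 0 + 7 = 7, A[2][2] + B[2][1] = -5 + 1 = -4) = -4 (attained at k = 2)
  C[2][2] = min over k of (A[2][0] + B[0][2] = 6 + -4 = 2, A[2][1] + B[1][2] = 0 + -3 = -3, A[2][2] + B[2][2] = -5 + 8 = 3) = -3 (attained at k = 1)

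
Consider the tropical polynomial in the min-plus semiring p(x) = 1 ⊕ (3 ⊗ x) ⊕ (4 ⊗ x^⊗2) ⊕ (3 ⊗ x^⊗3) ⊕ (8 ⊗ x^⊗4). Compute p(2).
p(2) = 1

A tropical monomial a ⊗ x^⊗i evaluates to a + i · x. Evaluating each term at x = 2:
  Term 0 contributes 1 + 0 · 2 = 1
  Term 1 contributes 3 + 1 · 2 = 5
  Term 2 contributes 4 + 2 · 2 = 8
  Term 3 contributes 3 + 3 · 2 = 9
  Term 4 contributes 8 + 4 · 2 = 16
p(2) = ⊕ of these = min[1, 5, 8, 9, 16] = 1.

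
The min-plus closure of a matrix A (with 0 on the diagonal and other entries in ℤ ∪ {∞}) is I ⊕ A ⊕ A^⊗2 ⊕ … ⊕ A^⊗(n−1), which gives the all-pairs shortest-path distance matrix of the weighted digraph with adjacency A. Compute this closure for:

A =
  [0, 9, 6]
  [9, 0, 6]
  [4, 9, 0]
Closure =
  [0, 9, 6]
  [9, 0, 6]
  [4, 9, 0]

This is the Floyd-Warshall all-pairs shortest-path computation. For each intermediate vertex k = 0, 1, …, 2, update dist[i][j] ← min(dist[i][j], dist[i][k] + dist[k][j]). The final matrix gives, for each (i, j), the minimum total weight of any directed path from i to j (possibly empty when i = j).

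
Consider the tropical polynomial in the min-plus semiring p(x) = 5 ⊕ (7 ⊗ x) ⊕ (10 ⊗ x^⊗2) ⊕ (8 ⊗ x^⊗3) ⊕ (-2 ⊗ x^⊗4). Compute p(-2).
p(-2) = -10

A tropical monomial a ⊗ x^⊗i evaluates to a + i · x. Evaluating each term at x = -2:
  Term 0 contributes 5 + 0 · -2 = 5
  Term 1 contributes 7 + 1 · -2 = 5
  Term 2 contributes 10 + 2 · -2 = 6
  Term 3 contributes 8 + 3 · -2 = 2
  Term 4 contributes -2 + 4 · -2 = -10
p(-2) = ⊕ of these = min[5, 5, 6, 2, -10] = -10.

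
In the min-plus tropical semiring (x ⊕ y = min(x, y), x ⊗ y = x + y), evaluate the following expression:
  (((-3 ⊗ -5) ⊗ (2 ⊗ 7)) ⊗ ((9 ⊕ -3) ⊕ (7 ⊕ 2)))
(((-3 ⊗ -5) ⊗ (2 ⊗ 7)) ⊗ ((9 ⊕ -3) ⊕ (7 ⊕ 2))) = -2

Expand innermost to outermost. Recall ⊕ takes the minimum of its arguments and ⊗ takes their sum. Working out the expression (((-3 ⊗ -5) ⊗ (2 ⊗ 7)) ⊗ ((9 ⊕ -3) ⊕ (7 ⊕ 2))) gives -2.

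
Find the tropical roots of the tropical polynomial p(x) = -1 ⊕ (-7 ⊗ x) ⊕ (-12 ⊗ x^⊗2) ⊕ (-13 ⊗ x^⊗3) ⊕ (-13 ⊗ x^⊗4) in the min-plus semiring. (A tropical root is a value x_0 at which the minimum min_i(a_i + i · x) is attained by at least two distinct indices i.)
Roots: {0, 1, 5, 6}

Each tropical root is a break point of the lower envelope of the lines y = a_i + i · x (there are 5 lines, with slopes 0, 1, ..., 4). Only the lines that attain the minimum somewhere contribute to roots; other lines are dominated. Here the surviving (envelope) indices are i = 4, i = 3, i = 2, i = 1, i = 0.
Intersections between consecutive envelope lines give the roots: for adjacent envelope indices i < j the intersection is x = (a_i − a_j) / (j − i). Reading off the sorted break points: {0, 1, 5, 6}.
Verification: at each break x_0, at least two indices attain the minimum of min_i(a_i + i · x_0).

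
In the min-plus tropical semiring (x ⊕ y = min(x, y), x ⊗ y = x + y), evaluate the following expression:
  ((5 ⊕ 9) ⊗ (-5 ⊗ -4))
((5 ⊕ 9) ⊗ (-5 ⊗ -4)) = -4

Expand innermost to outermost. Recall ⊕ takes the minimum of its arguments and ⊗ takes their sum. Working out the expression ((5 ⊕ 9) ⊗ (-5 ⊗ -4)) gives -4.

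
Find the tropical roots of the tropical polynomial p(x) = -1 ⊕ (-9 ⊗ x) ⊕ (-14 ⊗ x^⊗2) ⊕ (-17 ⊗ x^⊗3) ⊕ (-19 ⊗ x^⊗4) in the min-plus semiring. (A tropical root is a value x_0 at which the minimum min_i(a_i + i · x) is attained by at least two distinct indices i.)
Roots: {2, 3, 5, 8}

Each tropical root is a break point of the lower envelope of the lines y = a_i + i · x (there are 5 lines, with slopes 0, 1, ..., 4). Only the lines that attain the minimum somewhere contribute to roots; other lines are dominated. Here the surviving (envelope) indices are i = 4, i = 3, i = 2, i = 1, i = 0.
Intersections between consecutive envelope lines give the roots: for adjacent envelope indices i < j the intersection is x = (a_i − a_j) / (j − i). Reading off the sorted break points: {2, 3, 5, 8}.
Verification: at each break x_0, at least two indices attain the minimum of min_i(a_i + i · x_0).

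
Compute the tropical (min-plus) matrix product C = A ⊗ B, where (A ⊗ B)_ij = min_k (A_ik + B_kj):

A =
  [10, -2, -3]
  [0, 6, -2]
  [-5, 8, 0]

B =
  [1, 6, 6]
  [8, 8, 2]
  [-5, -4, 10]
A ⊗ B =
  [-8, -7, 0]
  [-7, -6, 6]
  [-5, -4, 1]

Apply the min-plus product entry-by-entry:
  C[0][0] = min over k of (A[0][0] + B[0][0] = 10 + 1 = 11, A[0][1] + B[1][0] = -2 + 8 = 6, A[0][2] + B[2][0] = -3 + -5 = -8) = -8 (attained at k = 2)
  C[0][1] = min over k of (A[0][0] + B[0][1] = 10 + 6 = 16, A[0][1] + B[1][1] = -2 + 8 = 6, A[0][2] + B[2][1] = -3 + -4 = -7) = -7 (attained at k = 2)
  C[0][2] = min over k of (A[0][0] + B[0][2] = 10 + 6 = 16, A[0][1] + B[1][2] = -2 + 2 = 0, A[0][2] + B[2][2] = -3 + 10 = 7) = 0 (attained at k = 1)
  C[1][0] = min over k of (A[1][0] + B[0][0] = 0 + 1 = 1, A[1][1] + B[1][0] = 6 + 8 = 14, A[1][2] + B[2][0] = -2 + -5 = -7) = -7 (attained at k = 2)
  C[1][1] = min over k of (A[1][0] + B[0][1] = 0 + 6 = 6, A[1][1] + B[1][1] = 6 + 8 = 14, A[1][2] + B[2][1] = -2 + -4 = -6) = -6 (attained at k = 2)
  C[1][2] = min over k of (A[1][0] + B[0][2] = 0 + 6 = 6, A[1][1] + B[1][2] = 6 + 2 = 8, A[1][2] + B[2][2] = -2 + 10 = 8) = 6 (attained at k = 0)
  C[2][0] = min over k of (A[2][0] + B[0][0] = -5 + 1 = -4, A[2][1] + B[1][0] = 8 + 8 = 16, A[2][2] + B[2][0] = 0 + -5 = -5) = -5 (attained at k = 2)
  C[2][1] = min over k of (A[2][0] + B[0][1] = -5 + 6 = 1, A[2][1] + B[1][1] = 8 + 8 = 16, A[2][2] + B[2][1] = 0 + -4 = -4) = -4 (attained at k = 2)
  C[2][2] = min over k of (A[2][0] + B[0][2] = -5 + 6 = 1, A[2][1] + B[1][2] = 8 + 2 = 10, A[2][2] + B[2][2] = 0 + 10 = 10) = 1 (attained at k = 0)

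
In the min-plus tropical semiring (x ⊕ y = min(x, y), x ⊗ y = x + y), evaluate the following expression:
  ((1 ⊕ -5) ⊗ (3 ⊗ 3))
((1 ⊕ -5) ⊗ (3 ⊗ 3)) = 1

Expand innermost to outermost. Recall ⊕ takes the minimum of its arguments and ⊗ takes their sum. Working out the expression ((1 ⊕ -5) ⊗ (3 ⊗ 3)) gives 1.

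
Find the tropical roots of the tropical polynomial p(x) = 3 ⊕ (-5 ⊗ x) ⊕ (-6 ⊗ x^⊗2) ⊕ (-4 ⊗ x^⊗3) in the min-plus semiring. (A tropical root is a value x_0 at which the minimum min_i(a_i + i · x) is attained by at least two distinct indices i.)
Roots: {-2, 1, 8}

Each tropical root is a break point of the lower envelope of the lines y = a_i + i · x (there are 4 lines, with slopes 0, 1, ..., 3). Only the lines that attain the minimum somewhere contribute to roots; other lines are dominated. Here the surviving (envelope) indices are i = 3, i = 2, i = 1, i = 0.
Intersections between consecutive envelope lines give the roots: for adjacent envelope indices i < j the intersection is x = (a_i − a_j) / (j − i). Reading off the sorted break points: {-2, 1, 8}.
Verification: at each break x_0, at least two indices attain the minimum of min_i(a_i + i · x_0).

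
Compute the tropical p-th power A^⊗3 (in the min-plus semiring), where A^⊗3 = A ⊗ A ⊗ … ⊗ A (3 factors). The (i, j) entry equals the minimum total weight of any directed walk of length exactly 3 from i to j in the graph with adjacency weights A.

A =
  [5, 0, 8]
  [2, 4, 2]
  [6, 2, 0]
A^⊗3 =
  [6, 2, 2]
  [4, 4, 2]
  [4, 2, 0]

Each entry (A^⊗3)_ij equals the minimum over all length-3 walks i = v_0 → v_1 → … → v_3 = j of Σ_t A[v_t][v_{t+1}]. For example, for (i, j) = (0, 2) we minimise over 9 possible intermediate vertex sequences; the minimum is 2, attained along the walk 0 → 1 → 2 → 2.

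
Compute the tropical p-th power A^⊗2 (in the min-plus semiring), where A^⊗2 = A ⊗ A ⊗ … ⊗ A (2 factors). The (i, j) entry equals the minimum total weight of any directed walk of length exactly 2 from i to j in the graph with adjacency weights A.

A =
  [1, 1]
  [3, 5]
A^⊗2 =
  [2, 2]
  [4, 4]

Each entry (A^⊗2)_ij equals the minimum over all length-2 walks i = v_0 → v_1 → … → v_2 = j of Σ_t A[v_t][v_{t+1}]. For example, for (i, j) = (0, 1) we minimise over 2 possible intermediate vertex sequences; the minimum is 2, attained along the walk 0 → 0 → 1.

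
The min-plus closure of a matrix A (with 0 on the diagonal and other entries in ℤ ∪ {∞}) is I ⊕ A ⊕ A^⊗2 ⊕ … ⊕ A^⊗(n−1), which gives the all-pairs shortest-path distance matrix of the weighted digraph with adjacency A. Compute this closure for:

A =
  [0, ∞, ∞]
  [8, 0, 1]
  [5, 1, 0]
Closure =
  [0, ∞, ∞]
  [6, 0, 1]
  [5, 1, 0]

This is the Floyd-Warshall all-pairs shortest-path computation. For each intermediate vertex k = 0, 1, …, 2, update dist[i][j] ← min(dist[i][j], dist[i][k] + dist[k][j]). The final matrix gives, for each (i, j), the minimum total weight of any directed path from i to j (possibly empty when i = j).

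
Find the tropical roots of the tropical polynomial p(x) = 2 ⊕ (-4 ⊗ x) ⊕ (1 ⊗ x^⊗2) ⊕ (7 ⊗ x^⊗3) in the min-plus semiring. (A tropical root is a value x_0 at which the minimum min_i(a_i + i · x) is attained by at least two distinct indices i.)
Roots: {-6, -5, 6}

Each tropical root is a break point of the lower envelope of the lines y = a_i + i · x (there are 4 lines, with slopes 0, 1, ..., 3). Only the lines that attain the minimum somewhere contribute to roots; other lines are dominated. Here the surviving (envelope) indices are i = 3, i = 2, i = 1, i = 0.
Intersections between consecutive envelope lines give the roots: for adjacent envelope indices i < j the intersection is x = (a_i − a_j) / (j − i). Reading off the sorted break points: {-6, -5, 6}.
Verification: at each break x_0, at least two indices attain the minimum of min_i(a_i + i · x_0).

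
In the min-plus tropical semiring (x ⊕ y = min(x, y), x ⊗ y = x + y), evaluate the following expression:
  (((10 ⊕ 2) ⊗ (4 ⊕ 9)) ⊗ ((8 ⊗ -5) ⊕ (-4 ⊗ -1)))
(((10 ⊕ 2) ⊗ (4 ⊕ 9)) ⊗ ((8 ⊗ -5) ⊕ (-4 ⊗ -1))) = 1

Expand innermost to outermost. Recall ⊕ takes the minimum of its arguments and ⊗ takes their sum. Working out the expression (((10 ⊕ 2) ⊗ (4 ⊕ 9)) ⊗ ((8 ⊗ -5) ⊕ (-4 ⊗ -1))) gives 1.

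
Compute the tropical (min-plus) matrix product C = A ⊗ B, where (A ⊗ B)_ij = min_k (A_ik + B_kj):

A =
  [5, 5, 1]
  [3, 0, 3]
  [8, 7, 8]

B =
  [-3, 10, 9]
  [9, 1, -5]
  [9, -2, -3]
A ⊗ B =
  [2, -1, -2]
  [0, 1, -5]
  [5, 6, 2]

Apply the min-plus product entry-by-entry:
  C[0][0] = min over k of (A[0][0] + B[0][0] = 5 + -3 = 2, A[0][1] + B[1][0] = 5 + 9 = 14, A[0][2] + B[2][0] = 1 + 9 = 10) = 2 (attained at k = 0)
  C[0][1] = min over k of (A[0][0] + B[0][1] = 5 + 10 = 15, A[0][1] + B[1][1] = 5 + 1 = 6, A[0][2] + B[2][1] = 1 + -2 = -1) = -1 (attained at k = 2)
  C[0][2] = min over k of (A[0][0] + B[0][2] = 5 + 9 = 14, A[0][1] + B[1][2] = 5 + -5 = 0, A[0][2] + B[2][2] = 1 + -3 = -2) = -2 (attained at k = 2)
  C[1][0] = min over k of (A[1][0] + B[0][0] = 3 + -3 = 0, A[1][1] + B[1][0] = 0 + 9 = 9, A[1][2] + B[2][0] = 3 + 9 = 12) = 0 (attained at k = 0)
  C[1][1] = min over k of (A[1][0] + B[0][1] = 3 + 10 = 13, A[1][1] + B[1][1] = 0 + 1 = 1, A[1][2] + B[2][1] = 3 + -2 = 1) = 1 (attained at k = 1)
  C[1][2] = min over k of (A[1][0] + B[0][2] = 3 + 9 = 12, A[1][1] + B[1][2] = 0 + -5 = -5, A[1][2] + B[2][2] = 3 + -3 = 0) = -5 (attained at k = 1)
  C[2][0] = min over k of (A[2][0] + B[0][0] = 8 + -3 = 5, A[2][1] + B[1][0] = 7 + 9 = 16, A[2][2] + B[2][0] = 8 + 9 = 17) = 5 (attained at k = 0)
  C[2][1] = min over k of (A[2][0] + B[0][1] = 8 + 10 = 18, A[2][1] + B[1][1] = 7 + 1 = 8, A[2][2] + B[2][1] = 8 + -2 = 6) = 6 (attained at k = 2)
  C[2][2] = min over k of (A[2][0] + B[0][2] = 8 + 9 = 17, A[2][1] + B[1][2] = 7 + -5 = 2, A[2][2] + B[2][2] = 8 + -3 = 5) = 2 (attained at k = 1)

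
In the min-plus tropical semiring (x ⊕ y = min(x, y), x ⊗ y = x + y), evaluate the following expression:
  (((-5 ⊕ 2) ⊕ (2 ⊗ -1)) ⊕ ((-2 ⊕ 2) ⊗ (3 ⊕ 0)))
(((-5 ⊕ 2) ⊕ (2 ⊗ -1)) ⊕ ((-2 ⊕ 2) ⊗ (3 ⊕ 0))) = -5

Expand innermost to outermost. Recall ⊕ takes the minimum of its arguments and ⊗ takes their sum. Working out the expression (((-5 ⊕ 2) ⊕ (2 ⊗ -1)) ⊕ ((-2 ⊕ 2) ⊗ (3 ⊕ 0))) gives -5.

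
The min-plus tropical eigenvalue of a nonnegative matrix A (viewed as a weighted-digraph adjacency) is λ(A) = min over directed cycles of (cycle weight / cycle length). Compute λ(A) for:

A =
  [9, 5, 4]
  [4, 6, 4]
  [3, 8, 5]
λ(A) = 7/2

Enumerate directed cycles and compute their means (weight / length). Sample:
  cycle 0 → 0: weight = 9, length = 1, mean = 9/1 ≈ 9.000
  cycle 1 → 1: weight = 6, length = 1, mean = 6/1 ≈ 6.000
  cycle 2 → 2: weight = 5, length = 1, mean = 5/1 ≈ 5.000
  cycle 0 → 1 → 0: weight = 9, length = 2, mean = 9/2 ≈ 4.500
  cycle 0 → 2 → 0: weight = 7, length = 2, mean = 7/2 ≈ 3.500
  cycle 1 → 0 → 1: weight = 9, length = 2, mean = 9/2 ≈ 4.500
Minimum mean = 3.500, attained e.g. along the cycle 0 → 2 → 0 with weight 7 and length 2. So λ(A) = 7/2 = 7/2.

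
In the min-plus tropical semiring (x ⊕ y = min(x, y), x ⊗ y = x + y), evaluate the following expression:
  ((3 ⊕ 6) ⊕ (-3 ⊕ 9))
((3 ⊕ 6) ⊕ (-3 ⊕ 9)) = -3

Expand innermost to outermost. Recall ⊕ takes the minimum of its arguments and ⊗ takes their sum. Working out the expression ((3 ⊕ 6) ⊕ (-3 ⊕ 9)) gives -3.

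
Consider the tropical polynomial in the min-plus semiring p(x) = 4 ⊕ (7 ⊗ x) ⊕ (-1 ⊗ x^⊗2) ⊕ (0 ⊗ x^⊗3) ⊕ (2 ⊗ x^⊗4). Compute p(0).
p(0) = -1

A tropical monomial a ⊗ x^⊗i evaluates to a + i · x. Evaluating each term at x = 0:
  Term 0 contributes 4 + 0 · 0 = 4
  Term 1 contributes 7 + 1 · 0 = 7
  Term 2 contributes -1 + 2 · 0 = -1
  Term 3 contributes 0 + 3 · 0 = 0
  Term 4 contributes 2 + 4 · 0 = 2
p(0) = ⊕ of these = min[4, 7, -1, 0, 2] = -1.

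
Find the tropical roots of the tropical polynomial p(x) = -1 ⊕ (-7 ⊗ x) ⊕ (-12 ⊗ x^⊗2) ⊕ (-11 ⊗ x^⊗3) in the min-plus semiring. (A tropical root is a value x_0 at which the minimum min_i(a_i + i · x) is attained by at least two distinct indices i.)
Roots: {-1, 5, 6}

Each tropical root is a break point of the lower envelope of the lines y = a_i + i · x (there are 4 lines, with slopes 0, 1, ..., 3). Only the lines that attain the minimum somewhere contribute to roots; other lines are dominated. Here the surviving (envelope) indices are i = 3, i = 2, i = 1, i = 0.
Intersections between consecutive envelope lines give the roots: for adjacent envelope indices i < j the intersection is x = (a_i − a_j) / (j − i). Reading off the sorted break points: {-1, 5, 6}.
Verification: at each break x_0, at least two indices attain the minimum of min_i(a_i + i · x_0).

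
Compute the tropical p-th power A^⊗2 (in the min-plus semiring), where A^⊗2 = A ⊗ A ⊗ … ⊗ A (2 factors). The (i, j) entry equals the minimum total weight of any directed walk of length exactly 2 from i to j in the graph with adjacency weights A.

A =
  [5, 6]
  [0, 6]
A^⊗2 =
  [6, 11]
  [5, 6]

Each entry (A^⊗2)_ij equals the minimum over all length-2 walks i = v_0 → v_1 → … → v_2 = j of Σ_t A[v_t][v_{t+1}]. For example, for (i, j) = (0, 1) we minimise over 2 possible intermediate vertex sequences; the minimum is 11, attained along the walk 0 → 0 → 1.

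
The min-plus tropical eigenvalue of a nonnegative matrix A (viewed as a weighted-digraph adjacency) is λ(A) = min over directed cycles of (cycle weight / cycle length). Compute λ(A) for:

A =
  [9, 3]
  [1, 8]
λ(A) = 2

Enumerate directed cycles and compute their means (weight / length). Sample:
  cycle 0 → 0: weight = 9, length = 1, mean = 9/1 ≈ 9.000
  cycle 1 → 1: weight = 8, length = 1, mean = 8/1 ≈ 8.000
  cycle 0 → 1 → 0: weight = 4, length = 2, mean = 4/2 ≈ 2.000
  cycle 1 → 0 → 1: weight = 4, length = 2, mean = 4/2 ≈ 2.000
Minimum mean = 2.000, attained e.g. along the cycle 0 → 1 → 0 with weight 4 and length 2. So λ(A) = 4/2 = 2.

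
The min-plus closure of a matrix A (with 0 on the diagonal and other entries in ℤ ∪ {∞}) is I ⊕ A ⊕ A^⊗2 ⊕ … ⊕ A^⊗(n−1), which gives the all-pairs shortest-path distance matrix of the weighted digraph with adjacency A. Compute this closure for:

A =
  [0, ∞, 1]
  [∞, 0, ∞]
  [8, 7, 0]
Closure =
  [0, 8, 1]
  [∞, 0, ∞]
  [8, 7, 0]

This is the Floyd-Warshall all-pairs shortest-path computation. For each intermediate vertex k = 0, 1, …, 2, update dist[i][j] ← min(dist[i][j], dist[i][k] + dist[k][j]). The final matrix gives, for each (i, j), the minimum total weight of any directed path from i to j (possibly empty when i = j).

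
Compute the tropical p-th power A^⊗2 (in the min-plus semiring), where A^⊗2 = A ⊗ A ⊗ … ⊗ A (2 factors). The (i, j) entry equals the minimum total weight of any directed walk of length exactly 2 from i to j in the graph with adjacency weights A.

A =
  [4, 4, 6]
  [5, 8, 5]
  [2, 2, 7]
A^⊗2 =
  [8, 8, 9]
  [7, 7, 11]
  [6, 6, 7]

Each entry (A^⊗2)_ij equals the minimum over all length-2 walks i = v_0 → v_1 → … → v_2 = j of Σ_t A[v_t][v_{t+1}]. For example, for (i, j) = (0, 2) we minimise over 3 possible intermediate vertex sequences; the minimum is 9, attained along the walk 0 → 1 → 2.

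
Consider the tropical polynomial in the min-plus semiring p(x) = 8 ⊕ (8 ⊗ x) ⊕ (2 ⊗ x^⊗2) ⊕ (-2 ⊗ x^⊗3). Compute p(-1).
p(-1) = -5

A tropical monomial a ⊗ x^⊗i evaluates to a + i · x. Evaluating each term at x = -1:
  Term 0 contributes 8 + 0 · -1 = 8
  Term 1 contributes 8 + 1 · -1 = 7
  Term 2 contributes 2 + 2 · -1 = 0
  Term 3 contributes -2 + 3 · -1 = -5
p(-1) = ⊕ of these = min[8, 7, 0, -5] = -5.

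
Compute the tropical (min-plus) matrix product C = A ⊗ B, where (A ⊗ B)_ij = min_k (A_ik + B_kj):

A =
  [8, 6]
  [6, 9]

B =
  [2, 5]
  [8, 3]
A ⊗ B =
  [10, 9]
  [8, 11]

Apply the min-plus product entry-by-entry:
  C[0][0] = min over k of (A[0][0] + B[0][0] = 8 + 2 = 10, A[0][1] + B[1][0] = 6 + 8 = 14) = 10 (attained at k = 0)
  C[0][1] = min over k of (A[0][0] + B[0][1] = 8 + 5 = 13, A[0][1] + B[1][1] = 6 + 3 = 9) = 9 (attained at k = 1)
  C[1][0] = min over k of (A[1][0] + B[0][0] = 6 + 2 = 8, A[1][1] + B[1][0] = 9 + 8 = 17) = 8 (attained at k = 0)
  C[1][1] = min over k of (A[1][0] + B[0][1] = 6 + 5 = 11, A[1][1] + B[1][1] = 9 + 3 = 12) = 11 (attained at k = 0)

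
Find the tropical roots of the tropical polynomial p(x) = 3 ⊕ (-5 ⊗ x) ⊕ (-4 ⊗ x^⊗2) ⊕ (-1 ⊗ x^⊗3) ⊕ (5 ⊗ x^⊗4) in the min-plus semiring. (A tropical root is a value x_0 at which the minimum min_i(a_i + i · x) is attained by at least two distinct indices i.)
Roots: {-6, -3, -1, 8}

Each tropical root is a break point of the lower envelope of the lines y = a_i + i · x (there are 5 lines, with slopes 0, 1, ..., 4). Only the lines that attain the minimum somewhere contribute to roots; other lines are dominated. Here the surviving (envelope) indices are i = 4, i = 3, i = 2, i = 1, i = 0.
Intersections between consecutive envelope lines give the roots: for adjacent envelope indices i < j the intersection is x = (a_i − a_j) / (j − i). Reading off the sorted break points: {-6, -3, -1, 8}.
Verification: at each break x_0, at least two indices attain the minimum of min_i(a_i + i · x_0).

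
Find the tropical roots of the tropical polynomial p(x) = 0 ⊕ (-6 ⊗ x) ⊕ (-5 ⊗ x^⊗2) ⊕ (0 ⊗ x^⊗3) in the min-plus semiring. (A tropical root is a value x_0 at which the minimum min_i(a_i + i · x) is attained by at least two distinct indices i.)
Roots: {-5, -1, 6}

Each tropical root is a break point of the lower envelope of the lines y = a_i + i · x (there are 4 lines, with slopes 0, 1, ..., 3). Only the lines that attain the minimum somewhere contribute to roots; other lines are dominated. Here the surviving (envelope) indices are i = 3, i = 2, i = 1, i = 0.
Intersections between consecutive envelope lines give the roots: for adjacent envelope indices i < j the intersection is x = (a_i − a_j) / (j − i). Reading off the sorted break points: {-5, -1, 6}.
Verification: at each break x_0, at least two indices attain the minimum of min_i(a_i + i · x_0).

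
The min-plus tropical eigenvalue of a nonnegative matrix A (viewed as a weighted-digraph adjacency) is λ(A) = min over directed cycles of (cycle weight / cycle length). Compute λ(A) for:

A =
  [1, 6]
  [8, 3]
λ(A) = 1

Enumerate directed cycles and compute their means (weight / length). Sample:
  cycle 0 → 0: weight = 1, length = 1, mean = 1/1 ≈ 1.000
  cycle 1 → 1: weight = 3, length = 1, mean = 3/1 ≈ 3.000
  cycle 0 → 1 → 0: weight = 14, length = 2, mean = 14/2 ≈ 7.000
  cycle 1 → 0 → 1: weight = 14, length = 2, mean = 14/2 ≈ 7.000
Minimum mean = 1.000, attained e.g. along the cycle 0 → 0 with weight 1 and length 1. So λ(A) = 1/1 = 1.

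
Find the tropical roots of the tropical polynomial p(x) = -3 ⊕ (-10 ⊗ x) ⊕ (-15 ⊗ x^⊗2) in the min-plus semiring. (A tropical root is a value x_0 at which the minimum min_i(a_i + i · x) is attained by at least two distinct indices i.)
Roots: {5, 7}

Each tropical root is a break point of the lower envelope of the lines y = a_i + i · x (there are 3 lines, with slopes 0, 1, ..., 2). Only the lines that attain the minimum somewhere contribute to roots; other lines are dominated. Here the surviving (envelope) indices are i = 2, i = 1, i = 0.
Intersections between consecutive envelope lines give the roots: for adjacent envelope indices i < j the intersection is x = (a_i − a_j) / (j − i). Reading off the sorted break points: {5, 7}.
Verification: at each break x_0, at least two indices attain the minimum of min_i(a_i + i · x_0).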